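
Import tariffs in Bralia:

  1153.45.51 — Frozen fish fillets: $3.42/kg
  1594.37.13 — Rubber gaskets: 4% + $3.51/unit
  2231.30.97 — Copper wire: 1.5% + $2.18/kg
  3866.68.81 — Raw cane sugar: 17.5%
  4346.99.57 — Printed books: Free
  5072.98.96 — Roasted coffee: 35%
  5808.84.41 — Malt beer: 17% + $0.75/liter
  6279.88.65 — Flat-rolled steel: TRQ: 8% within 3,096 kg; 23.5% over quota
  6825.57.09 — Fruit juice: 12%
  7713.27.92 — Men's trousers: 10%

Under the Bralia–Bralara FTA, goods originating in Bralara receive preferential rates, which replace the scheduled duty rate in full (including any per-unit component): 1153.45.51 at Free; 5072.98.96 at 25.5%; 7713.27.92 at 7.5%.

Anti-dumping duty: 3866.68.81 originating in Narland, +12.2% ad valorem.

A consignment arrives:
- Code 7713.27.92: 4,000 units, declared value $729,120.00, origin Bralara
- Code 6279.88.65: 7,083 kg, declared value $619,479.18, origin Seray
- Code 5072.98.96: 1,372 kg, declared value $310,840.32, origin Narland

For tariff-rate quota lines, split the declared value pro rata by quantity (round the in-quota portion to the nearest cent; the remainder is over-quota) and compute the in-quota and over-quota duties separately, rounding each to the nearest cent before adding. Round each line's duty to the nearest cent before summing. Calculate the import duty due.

$267,085.41

Line 1 (7713.27.92, Bralara, 4,000 units, $729,120.00):
Base rate for 7713.27.92 is 10%.
Origin Bralara qualifies under the Bralia–Bralara agreement and 7713.27.92 is covered: preferential rate 7.5% applies instead.
Duty = $729,120.00 × 7.5% = $54,684.00.
Line 2 (6279.88.65, Seray, 7,083 kg, $619,479.18):
Code 6279.88.65 is under a tariff-rate quota (threshold 3,096 kg). In-quota: 3,096 kg at 8%; over-quota: 3,987 kg at 23.5%.
Pro-rata value split: in-quota = $619,479.18 × 3,096/7,083 = $270,776.16; over-quota = $619,479.18 − $270,776.16 = $348,703.02.
In-quota duty = $270,776.16 × 8% = $21,662.09. Over-quota duty = $348,703.02 × 23.5% = $81,945.21.
Line duty = $21,662.09 + $81,945.21 = $103,607.30.
Line 3 (5072.98.96, Narland, 1,372 kg, $310,840.32):
Base rate for 5072.98.96 is 35%.
5072.98.96 has an FTA preferential rate, but origin Narland is not Bralara; base rate stands.
Duty = $310,840.32 × 35% = $108,794.11.
Total = $54,684.00 + $103,607.30 + $108,794.11 = $267,085.41.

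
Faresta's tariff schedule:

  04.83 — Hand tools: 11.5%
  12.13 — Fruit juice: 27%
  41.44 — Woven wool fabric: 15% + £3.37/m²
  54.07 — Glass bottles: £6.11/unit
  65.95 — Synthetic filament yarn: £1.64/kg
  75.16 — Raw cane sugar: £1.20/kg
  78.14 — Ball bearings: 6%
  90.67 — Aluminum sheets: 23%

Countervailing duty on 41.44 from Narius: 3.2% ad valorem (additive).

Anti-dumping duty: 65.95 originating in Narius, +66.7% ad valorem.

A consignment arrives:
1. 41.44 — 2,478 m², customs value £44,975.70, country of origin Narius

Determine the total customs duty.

£16,536.44

Line 1 (41.44, Narius, 2,478 m², £44,975.70):
Base rate for 41.44 is 15% + £3.37/m².
Additional duty on 41.44 from Narius: +3.2%. Applied ad valorem rate: 15% + 3.2% = 18.2%.
Duty = £44,975.70 × 18.2% + 2,478 × £3.37 = £16,536.44.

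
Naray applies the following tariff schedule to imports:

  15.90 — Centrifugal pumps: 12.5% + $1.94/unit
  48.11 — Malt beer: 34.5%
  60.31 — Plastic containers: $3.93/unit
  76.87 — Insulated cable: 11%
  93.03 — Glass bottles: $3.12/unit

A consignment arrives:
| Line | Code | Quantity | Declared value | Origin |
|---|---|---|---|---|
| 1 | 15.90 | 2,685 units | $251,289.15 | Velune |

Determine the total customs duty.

$36,620.04

Line 1 (15.90, Velune, 2,685 units, $251,289.15):
Base rate for 15.90 is 12.5% + $1.94/unit.
Duty = $251,289.15 × 12.5% + 2,685 × $1.94 = $36,620.04.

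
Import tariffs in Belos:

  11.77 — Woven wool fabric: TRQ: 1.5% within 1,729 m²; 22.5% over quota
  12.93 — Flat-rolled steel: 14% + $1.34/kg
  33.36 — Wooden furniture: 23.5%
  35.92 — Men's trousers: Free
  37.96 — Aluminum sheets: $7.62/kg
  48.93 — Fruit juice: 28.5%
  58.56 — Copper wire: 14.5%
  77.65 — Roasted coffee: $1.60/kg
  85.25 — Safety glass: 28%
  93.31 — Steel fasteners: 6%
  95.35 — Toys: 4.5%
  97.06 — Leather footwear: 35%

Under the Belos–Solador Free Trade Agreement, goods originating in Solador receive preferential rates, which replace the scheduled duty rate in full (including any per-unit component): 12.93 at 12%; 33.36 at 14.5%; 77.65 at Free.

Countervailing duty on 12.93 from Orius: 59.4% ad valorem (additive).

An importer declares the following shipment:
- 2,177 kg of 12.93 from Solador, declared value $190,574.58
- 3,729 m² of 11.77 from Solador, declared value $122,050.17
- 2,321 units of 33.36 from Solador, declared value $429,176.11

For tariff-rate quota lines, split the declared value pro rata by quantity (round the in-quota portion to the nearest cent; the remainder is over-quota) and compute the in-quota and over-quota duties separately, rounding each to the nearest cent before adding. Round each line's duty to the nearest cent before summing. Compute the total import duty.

$100,676.84

Line 1 (12.93, Solador, 2,177 kg, $190,574.58):
Base rate for 12.93 is 14% + $1.34/kg.
Origin Solador qualifies under the Belos–Solador agreement and 12.93 is covered: preferential rate 12% applies instead.
The additional-duty order on 12.93 targets Orius, not Solador; it does not apply.
Duty = $190,574.58 × 12% = $22,868.95.
Line 2 (11.77, Solador, 3,729 m², $122,050.17):
Code 11.77 is under a tariff-rate quota (threshold 1,729 m²). In-quota: 1,729 m² at 1.5%; over-quota: 2,000 m² at 22.5%.
Pro-rata value split: in-quota = $122,050.17 × 1,729/3,729 = $56,590.17; over-quota = $122,050.17 − $56,590.17 = $65,460.00.
In-quota duty = $56,590.17 × 1.5% = $848.85. Over-quota duty = $65,460.00 × 22.5% = $14,728.50.
Line duty = $848.85 + $14,728.50 = $15,577.35.
Line 3 (33.36, Solador, 2,321 units, $429,176.11):
Base rate for 33.36 is 23.5%.
Origin Solador qualifies under the Belos–Solador agreement and 33.36 is covered: preferential rate 14.5% applies instead.
Duty = $429,176.11 × 14.5% = $62,230.54.
Total = $22,868.95 + $15,577.35 + $62,230.54 = $100,676.84.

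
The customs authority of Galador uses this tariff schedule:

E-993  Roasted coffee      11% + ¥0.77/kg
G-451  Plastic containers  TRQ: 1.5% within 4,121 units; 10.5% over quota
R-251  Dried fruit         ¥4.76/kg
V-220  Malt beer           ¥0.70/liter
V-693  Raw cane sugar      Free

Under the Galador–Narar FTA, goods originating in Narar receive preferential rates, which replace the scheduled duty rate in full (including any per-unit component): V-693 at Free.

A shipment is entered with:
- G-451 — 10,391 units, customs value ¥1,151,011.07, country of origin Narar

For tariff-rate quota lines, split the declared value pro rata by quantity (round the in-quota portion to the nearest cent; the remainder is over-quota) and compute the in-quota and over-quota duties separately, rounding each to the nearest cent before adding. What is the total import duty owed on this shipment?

¥79,772.68

Line 1 (G-451, Narar, 10,391 units, ¥1,151,011.07):
Code G-451 is under a tariff-rate quota (threshold 4,121 units). In-quota: 4,121 units at 1.5%; over-quota: 6,270 units at 10.5%.
Pro-rata value split: in-quota = ¥1,151,011.07 × 4,121/10,391 = ¥456,483.17; over-quota = ¥1,151,011.07 − ¥456,483.17 = ¥694,527.90.
In-quota duty = ¥456,483.17 × 1.5% = ¥6,847.25. Over-quota duty = ¥694,527.90 × 10.5% = ¥72,925.43.
Line duty = ¥6,847.25 + ¥72,925.43 = ¥79,772.68.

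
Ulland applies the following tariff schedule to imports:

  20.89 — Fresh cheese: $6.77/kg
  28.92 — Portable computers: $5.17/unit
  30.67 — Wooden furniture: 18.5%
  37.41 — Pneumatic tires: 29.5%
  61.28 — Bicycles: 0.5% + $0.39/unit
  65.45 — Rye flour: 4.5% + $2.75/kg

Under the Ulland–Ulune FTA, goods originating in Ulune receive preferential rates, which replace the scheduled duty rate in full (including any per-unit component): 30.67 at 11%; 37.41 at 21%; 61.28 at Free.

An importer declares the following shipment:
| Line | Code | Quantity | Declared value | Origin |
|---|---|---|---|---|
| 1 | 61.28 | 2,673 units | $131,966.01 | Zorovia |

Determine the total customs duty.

$1,702.30

Line 1 (61.28, Zorovia, 2,673 units, $131,966.01):
Base rate for 61.28 is 0.5% + $0.39/unit.
61.28 has an FTA preferential rate, but origin Zorovia is not Ulune; base rate stands.
Duty = $131,966.01 × 0.5% + 2,673 × $0.39 = $1,702.30.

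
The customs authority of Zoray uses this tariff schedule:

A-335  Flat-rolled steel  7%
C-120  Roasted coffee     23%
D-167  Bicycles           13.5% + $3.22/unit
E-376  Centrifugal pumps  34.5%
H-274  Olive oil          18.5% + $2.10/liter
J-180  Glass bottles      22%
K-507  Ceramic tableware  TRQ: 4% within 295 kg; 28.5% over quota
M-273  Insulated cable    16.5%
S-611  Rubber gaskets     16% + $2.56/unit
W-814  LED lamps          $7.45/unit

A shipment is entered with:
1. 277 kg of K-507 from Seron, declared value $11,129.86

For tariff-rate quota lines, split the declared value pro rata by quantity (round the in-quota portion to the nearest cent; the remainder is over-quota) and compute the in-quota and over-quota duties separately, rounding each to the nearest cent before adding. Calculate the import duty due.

Line 1 (K-507, Seron, 277 kg, $11,129.86):
Code K-507 is under a tariff-rate quota (threshold 295 kg). Quantity 277 kg is within the quota, so the in-quota rate 4% applies to the full value.
Duty = $11,129.86 × 4% = $445.19.

$445.19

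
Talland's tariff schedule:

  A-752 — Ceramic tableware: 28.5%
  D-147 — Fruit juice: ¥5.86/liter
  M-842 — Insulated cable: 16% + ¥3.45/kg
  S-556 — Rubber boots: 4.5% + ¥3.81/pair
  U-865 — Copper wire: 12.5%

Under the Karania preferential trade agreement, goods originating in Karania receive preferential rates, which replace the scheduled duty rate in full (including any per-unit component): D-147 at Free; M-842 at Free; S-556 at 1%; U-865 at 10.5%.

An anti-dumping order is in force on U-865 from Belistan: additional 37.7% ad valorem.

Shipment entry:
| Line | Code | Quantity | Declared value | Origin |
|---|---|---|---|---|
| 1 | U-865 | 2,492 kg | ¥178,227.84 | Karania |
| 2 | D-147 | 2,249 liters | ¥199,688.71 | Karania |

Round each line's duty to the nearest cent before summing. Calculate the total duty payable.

Line 1 (U-865, Karania, 2,492 kg, ¥178,227.84):
Base rate for U-865 is 12.5%.
Origin Karania qualifies under the Talland–Karania agreement and U-865 is covered: preferential rate 10.5% applies instead.
The additional-duty order on U-865 targets Belistan, not Karania; it does not apply.
Duty = ¥178,227.84 × 10.5% = ¥18,713.92.
Line 2 (D-147, Karania, 2,249 liters, ¥199,688.71):
Base rate for D-147 is ¥5.86/liter.
Origin Karania qualifies under the Talland–Karania agreement and D-147 is covered: preferential rate Free applies instead.
Duty = ¥199,688.71 × 0% = ¥0.00.
Total = ¥18,713.92 + ¥0.00 = ¥18,713.92.

¥18,713.92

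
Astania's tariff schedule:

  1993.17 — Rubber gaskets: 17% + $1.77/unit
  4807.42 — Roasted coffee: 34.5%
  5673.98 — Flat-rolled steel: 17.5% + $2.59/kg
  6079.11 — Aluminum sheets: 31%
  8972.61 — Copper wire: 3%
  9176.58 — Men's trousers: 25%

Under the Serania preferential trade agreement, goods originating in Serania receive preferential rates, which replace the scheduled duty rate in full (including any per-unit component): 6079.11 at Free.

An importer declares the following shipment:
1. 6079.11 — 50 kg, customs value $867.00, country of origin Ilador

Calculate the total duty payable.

$268.77

Line 1 (6079.11, Ilador, 50 kg, $867.00):
Base rate for 6079.11 is 31%.
6079.11 has an FTA preferential rate, but origin Ilador is not Serania; base rate stands.
Duty = $867.00 × 31% = $268.77.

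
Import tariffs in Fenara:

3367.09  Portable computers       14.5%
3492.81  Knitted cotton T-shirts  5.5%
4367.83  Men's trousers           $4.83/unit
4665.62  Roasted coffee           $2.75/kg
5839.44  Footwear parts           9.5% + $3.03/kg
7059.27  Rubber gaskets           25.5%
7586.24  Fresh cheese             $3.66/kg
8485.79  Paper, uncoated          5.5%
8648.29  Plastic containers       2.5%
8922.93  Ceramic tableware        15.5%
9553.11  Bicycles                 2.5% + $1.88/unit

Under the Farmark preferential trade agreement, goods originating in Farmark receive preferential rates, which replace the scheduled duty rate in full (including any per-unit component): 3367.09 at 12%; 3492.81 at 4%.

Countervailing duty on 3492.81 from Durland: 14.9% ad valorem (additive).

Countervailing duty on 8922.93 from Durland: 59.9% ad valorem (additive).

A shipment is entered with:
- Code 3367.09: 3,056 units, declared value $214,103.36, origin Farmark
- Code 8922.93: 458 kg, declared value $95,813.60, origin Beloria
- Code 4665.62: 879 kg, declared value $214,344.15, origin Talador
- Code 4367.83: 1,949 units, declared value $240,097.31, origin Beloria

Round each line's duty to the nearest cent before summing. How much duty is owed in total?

$52,374.43

Line 1 (3367.09, Farmark, 3,056 units, $214,103.36):
Base rate for 3367.09 is 14.5%.
Origin Farmark qualifies under the Fenara–Farmark agreement and 3367.09 is covered: preferential rate 12% applies instead.
Duty = $214,103.36 × 12% = $25,692.40.
Line 2 (8922.93, Beloria, 458 kg, $95,813.60):
Base rate for 8922.93 is 15.5%.
The additional-duty order on 8922.93 targets Durland, not Beloria; it does not apply.
Duty = $95,813.60 × 15.5% = $14,851.11.
Line 3 (4665.62, Talador, 879 kg, $214,344.15):
Base rate for 4665.62 is $2.75/kg.
Duty = 879 × $2.75 = $2,417.25.
Line 4 (4367.83, Beloria, 1,949 units, $240,097.31):
Base rate for 4367.83 is $4.83/unit.
Duty = 1,949 × $4.83 = $9,413.67.
Total = $25,692.40 + $14,851.11 + $2,417.25 + $9,413.67 = $52,374.43.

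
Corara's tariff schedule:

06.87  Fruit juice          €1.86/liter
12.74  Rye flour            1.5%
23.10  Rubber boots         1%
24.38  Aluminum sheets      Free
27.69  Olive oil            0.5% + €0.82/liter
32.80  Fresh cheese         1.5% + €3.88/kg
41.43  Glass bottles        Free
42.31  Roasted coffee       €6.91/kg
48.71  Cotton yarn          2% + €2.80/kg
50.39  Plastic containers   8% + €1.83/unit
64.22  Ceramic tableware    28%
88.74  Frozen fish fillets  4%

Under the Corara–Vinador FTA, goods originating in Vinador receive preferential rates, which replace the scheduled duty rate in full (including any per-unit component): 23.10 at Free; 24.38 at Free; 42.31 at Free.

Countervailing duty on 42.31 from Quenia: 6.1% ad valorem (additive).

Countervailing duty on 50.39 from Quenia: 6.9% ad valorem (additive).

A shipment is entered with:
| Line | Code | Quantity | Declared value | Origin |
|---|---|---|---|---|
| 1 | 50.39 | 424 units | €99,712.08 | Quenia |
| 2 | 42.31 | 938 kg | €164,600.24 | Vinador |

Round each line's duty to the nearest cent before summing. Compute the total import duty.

Line 1 (50.39, Quenia, 424 units, €99,712.08):
Base rate for 50.39 is 8% + €1.83/unit.
Additional duty on 50.39 from Quenia: +6.9%. Applied ad valorem rate: 8% + 6.9% = 14.9%.
Duty = €99,712.08 × 14.9% + 424 × €1.83 = €15,633.02.
Line 2 (42.31, Vinador, 938 kg, €164,600.24):
Base rate for 42.31 is €6.91/kg.
Origin Vinador qualifies under the Corara–Vinador agreement and 42.31 is covered: preferential rate Free applies instead.
The additional-duty order on 42.31 targets Quenia, not Vinador; it does not apply.
Duty = €164,600.24 × 0% = €0.00.
Total = €15,633.02 + €0.00 = €15,633.02.

€15,633.02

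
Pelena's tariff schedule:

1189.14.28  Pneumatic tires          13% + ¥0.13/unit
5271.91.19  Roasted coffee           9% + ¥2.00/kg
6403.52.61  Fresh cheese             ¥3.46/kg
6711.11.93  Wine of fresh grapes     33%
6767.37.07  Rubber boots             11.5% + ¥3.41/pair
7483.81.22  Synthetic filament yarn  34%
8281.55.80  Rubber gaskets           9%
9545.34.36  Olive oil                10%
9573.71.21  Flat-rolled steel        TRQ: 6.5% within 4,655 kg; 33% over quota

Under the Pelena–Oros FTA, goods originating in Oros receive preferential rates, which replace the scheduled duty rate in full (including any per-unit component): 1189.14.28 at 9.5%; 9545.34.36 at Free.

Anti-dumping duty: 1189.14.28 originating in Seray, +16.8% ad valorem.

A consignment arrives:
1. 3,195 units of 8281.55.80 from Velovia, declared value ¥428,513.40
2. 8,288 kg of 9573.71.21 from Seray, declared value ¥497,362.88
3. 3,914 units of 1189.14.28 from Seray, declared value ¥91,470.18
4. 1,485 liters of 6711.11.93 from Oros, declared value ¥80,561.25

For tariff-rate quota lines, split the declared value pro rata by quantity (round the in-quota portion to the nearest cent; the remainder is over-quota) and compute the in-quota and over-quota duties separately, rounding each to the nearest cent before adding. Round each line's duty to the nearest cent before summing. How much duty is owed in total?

Line 1 (8281.55.80, Velovia, 3,195 units, ¥428,513.40):
Base rate for 8281.55.80 is 9%.
Duty = ¥428,513.40 × 9% = ¥38,566.21.
Line 2 (9573.71.21, Seray, 8,288 kg, ¥497,362.88):
Code 9573.71.21 is under a tariff-rate quota (threshold 4,655 kg). In-quota: 4,655 kg at 6.5%; over-quota: 3,633 kg at 33%.
Pro-rata value split: in-quota = ¥497,362.88 × 4,655/8,288 = ¥279,346.55; over-quota = ¥497,362.88 − ¥279,346.55 = ¥218,016.33.
In-quota duty = ¥279,346.55 × 6.5% = ¥18,157.53. Over-quota duty = ¥218,016.33 × 33% = ¥71,945.39.
Line duty = ¥18,157.53 + ¥71,945.39 = ¥90,102.92.
Line 3 (1189.14.28, Seray, 3,914 units, ¥91,470.18):
Base rate for 1189.14.28 is 13% + ¥0.13/unit.
1189.14.28 has an FTA preferential rate, but origin Seray is not Oros; base rate stands.
Additional duty on 1189.14.28 from Seray: +16.8%. Applied ad valorem rate: 13% + 16.8% = 29.8%.
Duty = ¥91,470.18 × 29.8% + 3,914 × ¥0.13 = ¥27,766.93.
Line 4 (6711.11.93, Oros, 1,485 liters, ¥80,561.25):
Base rate for 6711.11.93 is 33%.
Origin Oros is the FTA partner but 6711.11.93 is not on the preference list; base rate stands.
Duty = ¥80,561.25 × 33% = ¥26,585.21.
Total = ¥38,566.21 + ¥90,102.92 + ¥27,766.93 + ¥26,585.21 = ¥183,021.27.

¥183,021.27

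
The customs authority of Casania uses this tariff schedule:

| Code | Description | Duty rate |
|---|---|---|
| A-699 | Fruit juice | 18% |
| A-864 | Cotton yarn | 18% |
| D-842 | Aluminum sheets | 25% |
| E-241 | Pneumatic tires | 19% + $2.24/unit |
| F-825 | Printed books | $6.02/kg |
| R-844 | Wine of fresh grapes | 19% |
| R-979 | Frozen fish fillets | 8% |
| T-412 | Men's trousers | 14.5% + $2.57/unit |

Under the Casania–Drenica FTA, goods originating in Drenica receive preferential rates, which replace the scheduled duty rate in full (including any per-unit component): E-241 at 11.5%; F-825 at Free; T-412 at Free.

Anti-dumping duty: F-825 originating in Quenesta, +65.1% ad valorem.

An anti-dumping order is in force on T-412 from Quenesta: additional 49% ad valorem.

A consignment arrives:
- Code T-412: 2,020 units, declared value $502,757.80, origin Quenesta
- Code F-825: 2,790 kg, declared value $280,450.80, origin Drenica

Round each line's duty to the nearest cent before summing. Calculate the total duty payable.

Line 1 (T-412, Quenesta, 2,020 units, $502,757.80):
Base rate for T-412 is 14.5% + $2.57/unit.
T-412 has an FTA preferential rate, but origin Quenesta is not Drenica; base rate stands.
Additional duty on T-412 from Quenesta: +49%. Applied ad valorem rate: 14.5% + 49% = 63.5%.
Duty = $502,757.80 × 63.5% + 2,020 × $2.57 = $324,442.60.
Line 2 (F-825, Drenica, 2,790 kg, $280,450.80):
Base rate for F-825 is $6.02/kg.
Origin Drenica qualifies under the Casania–Drenica agreement and F-825 is covered: preferential rate Free applies instead.
The additional-duty order on F-825 targets Quenesta, not Drenica; it does not apply.
Duty = $280,450.80 × 0% = $0.00.
Total = $324,442.60 + $0.00 = $324,442.60.

$324,442.60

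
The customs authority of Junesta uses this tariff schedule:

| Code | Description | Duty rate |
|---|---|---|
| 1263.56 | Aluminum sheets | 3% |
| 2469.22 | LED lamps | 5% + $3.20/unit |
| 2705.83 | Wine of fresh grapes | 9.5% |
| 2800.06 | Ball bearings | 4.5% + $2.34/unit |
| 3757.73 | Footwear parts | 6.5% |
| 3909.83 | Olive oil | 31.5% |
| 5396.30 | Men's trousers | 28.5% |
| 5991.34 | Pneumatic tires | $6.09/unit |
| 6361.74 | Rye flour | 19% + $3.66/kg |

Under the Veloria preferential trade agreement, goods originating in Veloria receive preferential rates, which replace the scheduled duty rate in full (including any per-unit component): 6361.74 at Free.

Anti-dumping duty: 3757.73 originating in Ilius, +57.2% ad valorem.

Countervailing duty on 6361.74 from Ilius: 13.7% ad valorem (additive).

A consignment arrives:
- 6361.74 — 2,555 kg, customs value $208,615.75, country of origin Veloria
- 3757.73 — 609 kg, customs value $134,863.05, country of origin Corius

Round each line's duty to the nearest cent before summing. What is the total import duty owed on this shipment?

Line 1 (6361.74, Veloria, 2,555 kg, $208,615.75):
Base rate for 6361.74 is 19% + $3.66/kg.
Origin Veloria qualifies under the Junesta–Veloria agreement and 6361.74 is covered: preferential rate Free applies instead.
The additional-duty order on 6361.74 targets Ilius, not Veloria; it does not apply.
Duty = $208,615.75 × 0% = $0.00.
Line 2 (3757.73, Corius, 609 kg, $134,863.05):
Base rate for 3757.73 is 6.5%.
The additional-duty order on 3757.73 targets Ilius, not Corius; it does not apply.
Duty = $134,863.05 × 6.5% = $8,766.10.
Total = $0.00 + $8,766.10 = $8,766.10.

$8,766.10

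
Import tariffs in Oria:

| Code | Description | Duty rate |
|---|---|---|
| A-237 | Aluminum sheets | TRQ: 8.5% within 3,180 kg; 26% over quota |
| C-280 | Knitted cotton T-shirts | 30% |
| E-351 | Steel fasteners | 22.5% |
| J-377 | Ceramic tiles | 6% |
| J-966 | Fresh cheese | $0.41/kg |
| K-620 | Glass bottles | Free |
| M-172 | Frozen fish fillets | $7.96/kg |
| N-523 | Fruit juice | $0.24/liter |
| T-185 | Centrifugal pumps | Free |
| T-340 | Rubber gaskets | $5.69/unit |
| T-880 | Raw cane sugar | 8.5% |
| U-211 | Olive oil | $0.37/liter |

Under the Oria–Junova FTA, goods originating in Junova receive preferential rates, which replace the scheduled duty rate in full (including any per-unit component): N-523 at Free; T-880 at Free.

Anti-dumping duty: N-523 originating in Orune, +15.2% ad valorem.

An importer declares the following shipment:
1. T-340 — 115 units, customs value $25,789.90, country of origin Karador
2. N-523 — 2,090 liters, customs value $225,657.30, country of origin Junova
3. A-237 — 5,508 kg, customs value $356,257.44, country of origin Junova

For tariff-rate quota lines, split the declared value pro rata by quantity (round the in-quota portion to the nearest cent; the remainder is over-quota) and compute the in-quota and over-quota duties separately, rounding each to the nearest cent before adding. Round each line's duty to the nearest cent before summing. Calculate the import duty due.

Line 1 (T-340, Karador, 115 units, $25,789.90):
Base rate for T-340 is $5.69/unit.
Duty = 115 × $5.69 = $654.35.
Line 2 (N-523, Junova, 2,090 liters, $225,657.30):
Base rate for N-523 is $0.24/liter.
Origin Junova qualifies under the Oria–Junova agreement and N-523 is covered: preferential rate Free applies instead.
The additional-duty order on N-523 targets Orune, not Junova; it does not apply.
Duty = $225,657.30 × 0% = $0.00.
Line 3 (A-237, Junova, 5,508 kg, $356,257.44):
Code A-237 is under a tariff-rate quota (threshold 3,180 kg). In-quota: 3,180 kg at 8.5%; over-quota: 2,328 kg at 26%.
Pro-rata value split: in-quota = $356,257.44 × 3,180/5,508 = $205,682.40; over-quota = $356,257.44 − $205,682.40 = $150,575.04.
In-quota duty = $205,682.40 × 8.5% = $17,483.00. Over-quota duty = $150,575.04 × 26% = $39,149.51.
Line duty = $17,483.00 + $39,149.51 = $56,632.51.
Total = $654.35 + $0.00 + $56,632.51 = $57,286.86.

$57,286.86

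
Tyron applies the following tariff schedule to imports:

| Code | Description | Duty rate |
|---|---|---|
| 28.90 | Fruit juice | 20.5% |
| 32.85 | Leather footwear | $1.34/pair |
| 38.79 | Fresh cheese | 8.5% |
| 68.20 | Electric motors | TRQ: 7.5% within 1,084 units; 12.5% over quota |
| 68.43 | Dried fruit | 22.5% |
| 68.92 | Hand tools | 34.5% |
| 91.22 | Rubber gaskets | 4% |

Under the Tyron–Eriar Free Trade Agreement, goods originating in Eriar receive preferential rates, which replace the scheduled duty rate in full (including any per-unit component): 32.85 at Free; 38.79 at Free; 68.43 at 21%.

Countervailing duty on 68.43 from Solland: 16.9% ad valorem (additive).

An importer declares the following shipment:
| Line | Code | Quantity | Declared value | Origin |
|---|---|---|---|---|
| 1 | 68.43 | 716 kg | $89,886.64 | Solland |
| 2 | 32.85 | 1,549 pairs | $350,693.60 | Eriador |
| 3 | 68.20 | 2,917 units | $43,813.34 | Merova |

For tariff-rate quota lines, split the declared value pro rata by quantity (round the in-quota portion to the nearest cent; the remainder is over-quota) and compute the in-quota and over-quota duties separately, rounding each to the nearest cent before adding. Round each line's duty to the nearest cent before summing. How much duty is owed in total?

$42,153.59

Line 1 (68.43, Solland, 716 kg, $89,886.64):
Base rate for 68.43 is 22.5%.
68.43 has an FTA preferential rate, but origin Solland is not Eriar; base rate stands.
Additional duty on 68.43 from Solland: +16.9%. Applied ad valorem rate: 22.5% + 16.9% = 39.4%.
Duty = $89,886.64 × 39.4% = $35,415.34.
Line 2 (32.85, Eriador, 1,549 pairs, $350,693.60):
Base rate for 32.85 is $1.34/pair.
32.85 has an FTA preferential rate, but origin Eriador is not Eriar; base rate stands.
Duty = 1,549 × $1.34 = $2,075.66.
Line 3 (68.20, Merova, 2,917 units, $43,813.34):
Code 68.20 is under a tariff-rate quota (threshold 1,084 units). In-quota: 1,084 units at 7.5%; over-quota: 1,833 units at 12.5%.
Pro-rata value split: in-quota = $43,813.34 × 1,084/2,917 = $16,281.68; over-quota = $43,813.34 − $16,281.68 = $27,531.66.
In-quota duty = $16,281.68 × 7.5% = $1,221.13. Over-quota duty = $27,531.66 × 12.5% = $3,441.46.
Line duty = $1,221.13 + $3,441.46 = $4,662.59.
Total = $35,415.34 + $2,075.66 + $4,662.59 = $42,153.59.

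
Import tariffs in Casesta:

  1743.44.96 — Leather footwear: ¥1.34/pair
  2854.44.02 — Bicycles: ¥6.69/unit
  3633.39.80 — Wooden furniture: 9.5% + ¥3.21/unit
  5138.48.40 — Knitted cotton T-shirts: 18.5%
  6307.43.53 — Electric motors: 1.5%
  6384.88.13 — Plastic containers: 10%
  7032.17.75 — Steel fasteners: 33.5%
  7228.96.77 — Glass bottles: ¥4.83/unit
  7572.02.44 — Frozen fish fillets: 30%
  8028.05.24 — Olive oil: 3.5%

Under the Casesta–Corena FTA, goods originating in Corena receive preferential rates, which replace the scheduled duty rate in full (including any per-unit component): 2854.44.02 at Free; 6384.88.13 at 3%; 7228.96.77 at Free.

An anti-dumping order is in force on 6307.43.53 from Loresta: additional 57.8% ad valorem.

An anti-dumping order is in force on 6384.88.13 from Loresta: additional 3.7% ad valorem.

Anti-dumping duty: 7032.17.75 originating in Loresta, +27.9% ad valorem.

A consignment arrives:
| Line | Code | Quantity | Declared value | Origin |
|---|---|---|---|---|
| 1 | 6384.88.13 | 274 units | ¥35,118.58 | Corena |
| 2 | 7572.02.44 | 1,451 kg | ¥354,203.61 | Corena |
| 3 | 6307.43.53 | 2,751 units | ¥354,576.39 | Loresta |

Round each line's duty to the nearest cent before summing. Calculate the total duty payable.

¥317,578.44

Line 1 (6384.88.13, Corena, 274 units, ¥35,118.58):
Base rate for 6384.88.13 is 10%.
Origin Corena qualifies under the Casesta–Corena agreement and 6384.88.13 is covered: preferential rate 3% applies instead.
The additional-duty order on 6384.88.13 targets Loresta, not Corena; it does not apply.
Duty = ¥35,118.58 × 3% = ¥1,053.56.
Line 2 (7572.02.44, Corena, 1,451 kg, ¥354,203.61):
Base rate for 7572.02.44 is 30%.
Origin Corena is the FTA partner but 7572.02.44 is not on the preference list; base rate stands.
Duty = ¥354,203.61 × 30% = ¥106,261.08.
Line 3 (6307.43.53, Loresta, 2,751 units, ¥354,576.39):
Base rate for 6307.43.53 is 1.5%.
Additional duty on 6307.43.53 from Loresta: +57.8%. Applied ad valorem rate: 1.5% + 57.8% = 59.3%.
Duty = ¥354,576.39 × 59.3% = ¥210,263.80.
Total = ¥1,053.56 + ¥106,261.08 + ¥210,263.80 = ¥317,578.44.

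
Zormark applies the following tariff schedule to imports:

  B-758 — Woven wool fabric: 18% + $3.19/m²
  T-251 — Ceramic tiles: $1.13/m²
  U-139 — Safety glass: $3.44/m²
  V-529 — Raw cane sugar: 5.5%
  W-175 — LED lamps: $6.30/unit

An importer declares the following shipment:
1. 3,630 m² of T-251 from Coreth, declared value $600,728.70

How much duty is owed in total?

Line 1 (T-251, Coreth, 3,630 m², $600,728.70):
Base rate for T-251 is $1.13/m².
Duty = 3,630 × $1.13 = $4,101.90.

$4,101.90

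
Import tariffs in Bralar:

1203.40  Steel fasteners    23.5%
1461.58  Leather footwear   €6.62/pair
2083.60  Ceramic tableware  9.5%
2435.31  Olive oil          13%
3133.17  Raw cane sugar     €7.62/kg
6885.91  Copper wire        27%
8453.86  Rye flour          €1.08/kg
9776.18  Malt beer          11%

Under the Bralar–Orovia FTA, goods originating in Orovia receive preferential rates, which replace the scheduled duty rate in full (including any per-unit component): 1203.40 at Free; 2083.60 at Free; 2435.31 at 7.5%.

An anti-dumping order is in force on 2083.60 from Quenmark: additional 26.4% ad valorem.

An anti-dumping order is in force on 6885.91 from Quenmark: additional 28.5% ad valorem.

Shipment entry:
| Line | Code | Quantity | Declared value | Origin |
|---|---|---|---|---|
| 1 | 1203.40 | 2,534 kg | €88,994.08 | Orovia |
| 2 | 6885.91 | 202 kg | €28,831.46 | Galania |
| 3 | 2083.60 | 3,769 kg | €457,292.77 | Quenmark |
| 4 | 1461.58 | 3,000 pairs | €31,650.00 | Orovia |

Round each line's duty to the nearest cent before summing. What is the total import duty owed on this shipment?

€191,812.59

Line 1 (1203.40, Orovia, 2,534 kg, €88,994.08):
Base rate for 1203.40 is 23.5%.
Origin Orovia qualifies under the Bralar–Orovia agreement and 1203.40 is covered: preferential rate Free applies instead.
Duty = €88,994.08 × 0% = €0.00.
Line 2 (6885.91, Galania, 202 kg, €28,831.46):
Base rate for 6885.91 is 27%.
The additional-duty order on 6885.91 targets Quenmark, not Galania; it does not apply.
Duty = €28,831.46 × 27% = €7,784.49.
Line 3 (2083.60, Quenmark, 3,769 kg, €457,292.77):
Base rate for 2083.60 is 9.5%.
2083.60 has an FTA preferential rate, but origin Quenmark is not Orovia; base rate stands.
Additional duty on 2083.60 from Quenmark: +26.4%. Applied ad valorem rate: 9.5% + 26.4% = 35.9%.
Duty = €457,292.77 × 35.9% = €164,168.10.
Line 4 (1461.58, Orovia, 3,000 pairs, €31,650.00):
Base rate for 1461.58 is €6.62/pair.
Origin Orovia is the FTA partner but 1461.58 is not on the preference list; base rate stands.
Duty = 3,000 × €6.62 = €19,860.00.
Total = €0.00 + €7,784.49 + €164,168.10 + €19,860.00 = €191,812.59.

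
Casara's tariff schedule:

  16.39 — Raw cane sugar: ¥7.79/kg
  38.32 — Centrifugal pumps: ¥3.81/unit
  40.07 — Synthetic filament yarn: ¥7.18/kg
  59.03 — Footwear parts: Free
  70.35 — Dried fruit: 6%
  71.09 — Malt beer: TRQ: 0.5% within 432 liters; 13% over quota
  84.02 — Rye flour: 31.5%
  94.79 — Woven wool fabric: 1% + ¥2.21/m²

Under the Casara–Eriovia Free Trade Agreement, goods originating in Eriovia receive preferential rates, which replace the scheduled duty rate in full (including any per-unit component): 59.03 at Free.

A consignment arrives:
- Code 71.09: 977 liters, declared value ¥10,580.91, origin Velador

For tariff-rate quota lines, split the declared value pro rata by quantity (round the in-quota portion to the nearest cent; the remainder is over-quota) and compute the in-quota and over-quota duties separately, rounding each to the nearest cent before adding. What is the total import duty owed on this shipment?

¥790.70

Line 1 (71.09, Velador, 977 liters, ¥10,580.91):
Code 71.09 is under a tariff-rate quota (threshold 432 liters). In-quota: 432 liters at 0.5%; over-quota: 545 liters at 13%.
Pro-rata value split: in-quota = ¥10,580.91 × 432/977 = ¥4,678.56; over-quota = ¥10,580.91 − ¥4,678.56 = ¥5,902.35.
In-quota duty = ¥4,678.56 × 0.5% = ¥23.39. Over-quota duty = ¥5,902.35 × 13% = ¥767.31.
Line duty = ¥23.39 + ¥767.31 = ¥790.70.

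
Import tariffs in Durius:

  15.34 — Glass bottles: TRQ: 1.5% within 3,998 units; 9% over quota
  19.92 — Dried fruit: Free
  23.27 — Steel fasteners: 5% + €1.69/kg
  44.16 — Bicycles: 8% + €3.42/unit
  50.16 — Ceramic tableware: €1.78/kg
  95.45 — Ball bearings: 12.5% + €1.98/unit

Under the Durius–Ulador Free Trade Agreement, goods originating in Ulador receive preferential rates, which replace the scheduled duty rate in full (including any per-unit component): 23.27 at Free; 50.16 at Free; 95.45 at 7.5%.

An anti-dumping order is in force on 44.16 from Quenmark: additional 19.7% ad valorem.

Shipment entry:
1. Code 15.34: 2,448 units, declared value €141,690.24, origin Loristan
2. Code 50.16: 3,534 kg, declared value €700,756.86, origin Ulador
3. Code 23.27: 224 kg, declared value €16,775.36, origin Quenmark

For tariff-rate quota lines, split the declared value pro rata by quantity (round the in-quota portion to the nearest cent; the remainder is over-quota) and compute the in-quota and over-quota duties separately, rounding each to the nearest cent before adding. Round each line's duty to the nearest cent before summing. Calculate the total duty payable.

Line 1 (15.34, Loristan, 2,448 units, €141,690.24):
Code 15.34 is under a tariff-rate quota (threshold 3,998 units). Quantity 2,448 units is within the quota, so the in-quota rate 1.5% applies to the full value.
Duty = €141,690.24 × 1.5% = €2,125.35.
Line 2 (50.16, Ulador, 3,534 kg, €700,756.86):
Base rate for 50.16 is €1.78/kg.
Origin Ulador qualifies under the Durius–Ulador agreement and 50.16 is covered: preferential rate Free applies instead.
Duty = €700,756.86 × 0% = €0.00.
Line 3 (23.27, Quenmark, 224 kg, €16,775.36):
Base rate for 23.27 is 5% + €1.69/kg.
23.27 has an FTA preferential rate, but origin Quenmark is not Ulador; base rate stands.
Duty = €16,775.36 × 5% + 224 × €1.69 = €1,217.33.
Total = €2,125.35 + €0.00 + €1,217.33 = €3,342.68.

€3,342.68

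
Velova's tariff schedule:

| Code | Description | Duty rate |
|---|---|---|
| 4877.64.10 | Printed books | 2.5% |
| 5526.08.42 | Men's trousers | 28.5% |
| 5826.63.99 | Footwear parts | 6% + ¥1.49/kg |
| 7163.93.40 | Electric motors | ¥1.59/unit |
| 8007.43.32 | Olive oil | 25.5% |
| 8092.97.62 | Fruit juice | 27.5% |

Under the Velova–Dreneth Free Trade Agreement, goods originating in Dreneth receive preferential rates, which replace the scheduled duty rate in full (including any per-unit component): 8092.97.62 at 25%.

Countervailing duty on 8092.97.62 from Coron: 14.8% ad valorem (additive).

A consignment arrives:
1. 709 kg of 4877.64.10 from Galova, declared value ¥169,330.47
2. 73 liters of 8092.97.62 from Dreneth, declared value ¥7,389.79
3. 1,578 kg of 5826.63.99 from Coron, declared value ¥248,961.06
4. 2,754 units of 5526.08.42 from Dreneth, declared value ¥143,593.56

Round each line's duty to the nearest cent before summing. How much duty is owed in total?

Line 1 (4877.64.10, Galova, 709 kg, ¥169,330.47):
Base rate for 4877.64.10 is 2.5%.
Duty = ¥169,330.47 × 2.5% = ¥4,233.26.
Line 2 (8092.97.62, Dreneth, 73 liters, ¥7,389.79):
Base rate for 8092.97.62 is 27.5%.
Origin Dreneth qualifies under the Velova–Dreneth agreement and 8092.97.62 is covered: preferential rate 25% applies instead.
The additional-duty order on 8092.97.62 targets Coron, not Dreneth; it does not apply.
Duty = ¥7,389.79 × 25% = ¥1,847.45.
Line 3 (5826.63.99, Coron, 1,578 kg, ¥248,961.06):
Base rate for 5826.63.99 is 6% + ¥1.49/kg.
Duty = ¥248,961.06 × 6% + 1,578 × ¥1.49 = ¥17,288.88.
Line 4 (5526.08.42, Dreneth, 2,754 units, ¥143,593.56):
Base rate for 5526.08.42 is 28.5%.
Origin Dreneth is the FTA partner but 5526.08.42 is not on the preference list; base rate stands.
Duty = ¥143,593.56 × 28.5% = ¥40,924.16.
Total = ¥4,233.26 + ¥1,847.45 + ¥17,288.88 + ¥40,924.16 = ¥64,293.75.

¥64,293.75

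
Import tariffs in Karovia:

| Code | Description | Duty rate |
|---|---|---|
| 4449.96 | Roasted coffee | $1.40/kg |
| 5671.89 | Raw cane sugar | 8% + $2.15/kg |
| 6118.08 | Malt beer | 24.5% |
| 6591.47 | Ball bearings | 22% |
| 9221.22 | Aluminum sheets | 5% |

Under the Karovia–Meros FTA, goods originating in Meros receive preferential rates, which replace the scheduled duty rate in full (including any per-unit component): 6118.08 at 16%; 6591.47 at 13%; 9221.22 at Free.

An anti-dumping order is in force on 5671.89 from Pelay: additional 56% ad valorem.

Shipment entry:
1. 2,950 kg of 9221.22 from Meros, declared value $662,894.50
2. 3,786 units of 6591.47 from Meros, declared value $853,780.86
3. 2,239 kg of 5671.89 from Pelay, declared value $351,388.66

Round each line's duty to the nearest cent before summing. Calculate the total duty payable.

$340,694.10

Line 1 (9221.22, Meros, 2,950 kg, $662,894.50):
Base rate for 9221.22 is 5%.
Origin Meros qualifies under the Karovia–Meros agreement and 9221.22 is covered: preferential rate Free applies instead.
Duty = $662,894.50 × 0% = $0.00.
Line 2 (6591.47, Meros, 3,786 units, $853,780.86):
Base rate for 6591.47 is 22%.
Origin Meros qualifies under the Karovia–Meros agreement and 6591.47 is covered: preferential rate 13% applies instead.
Duty = $853,780.86 × 13% = $110,991.51.
Line 3 (5671.89, Pelay, 2,239 kg, $351,388.66):
Base rate for 5671.89 is 8% + $2.15/kg.
Additional duty on 5671.89 from Pelay: +56%. Applied ad valorem rate: 8% + 56% = 64%.
Duty = $351,388.66 × 64% + 2,239 × $2.15 = $229,702.59.
Total = $0.00 + $110,991.51 + $229,702.59 = $340,694.10.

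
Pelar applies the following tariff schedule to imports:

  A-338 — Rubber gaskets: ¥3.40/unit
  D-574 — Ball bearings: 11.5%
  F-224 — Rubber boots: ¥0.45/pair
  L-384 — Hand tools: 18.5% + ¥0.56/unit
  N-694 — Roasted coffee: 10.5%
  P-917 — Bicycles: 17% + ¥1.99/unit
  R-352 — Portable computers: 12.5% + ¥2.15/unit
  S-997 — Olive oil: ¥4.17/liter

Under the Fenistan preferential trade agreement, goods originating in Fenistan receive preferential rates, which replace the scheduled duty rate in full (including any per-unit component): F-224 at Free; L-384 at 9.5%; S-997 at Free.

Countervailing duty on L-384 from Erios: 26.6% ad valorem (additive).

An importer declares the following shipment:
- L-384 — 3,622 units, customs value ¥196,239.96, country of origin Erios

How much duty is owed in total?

Line 1 (L-384, Erios, 3,622 units, ¥196,239.96):
Base rate for L-384 is 18.5% + ¥0.56/unit.
L-384 has an FTA preferential rate, but origin Erios is not Fenistan; base rate stands.
Additional duty on L-384 from Erios: +26.6%. Applied ad valorem rate: 18.5% + 26.6% = 45.1%.
Duty = ¥196,239.96 × 45.1% + 3,622 × ¥0.56 = ¥90,532.54.

¥90,532.54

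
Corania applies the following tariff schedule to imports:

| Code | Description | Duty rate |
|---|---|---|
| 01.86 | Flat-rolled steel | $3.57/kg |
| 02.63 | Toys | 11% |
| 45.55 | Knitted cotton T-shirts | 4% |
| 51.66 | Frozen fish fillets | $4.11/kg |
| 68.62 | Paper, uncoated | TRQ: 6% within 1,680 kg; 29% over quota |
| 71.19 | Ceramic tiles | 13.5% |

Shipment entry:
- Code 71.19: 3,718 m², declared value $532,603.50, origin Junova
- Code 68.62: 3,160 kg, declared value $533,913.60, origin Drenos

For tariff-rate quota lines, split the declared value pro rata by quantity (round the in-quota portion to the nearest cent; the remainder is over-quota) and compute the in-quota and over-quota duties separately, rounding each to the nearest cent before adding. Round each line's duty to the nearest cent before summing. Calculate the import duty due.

Line 1 (71.19, Junova, 3,718 m², $532,603.50):
Base rate for 71.19 is 13.5%.
Duty = $532,603.50 × 13.5% = $71,901.47.
Line 2 (68.62, Drenos, 3,160 kg, $533,913.60):
Code 68.62 is under a tariff-rate quota (threshold 1,680 kg). In-quota: 1,680 kg at 6%; over-quota: 1,480 kg at 29%.
Pro-rata value split: in-quota = $533,913.60 × 1,680/3,160 = $283,852.80; over-quota = $533,913.60 − $283,852.80 = $250,060.80.
In-quota duty = $283,852.80 × 6% = $17,031.17. Over-quota duty = $250,060.80 × 29% = $72,517.63.
Line duty = $17,031.17 + $72,517.63 = $89,548.80.
Total = $71,901.47 + $89,548.80 = $161,450.27.

$161,450.27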